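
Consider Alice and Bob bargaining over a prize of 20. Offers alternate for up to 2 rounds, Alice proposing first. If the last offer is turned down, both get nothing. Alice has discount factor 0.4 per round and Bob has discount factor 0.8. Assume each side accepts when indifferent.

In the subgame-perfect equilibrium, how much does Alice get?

Round 2 (Bob proposes): rejection yields 0 for Alice; Bob offers 0 and keeps 20.
Round 1 (Alice proposes): Bob can get 20 next round, worth 0.8 × 20 = 16 now. Alice offers 16 and keeps 20 − 16 = 4.

4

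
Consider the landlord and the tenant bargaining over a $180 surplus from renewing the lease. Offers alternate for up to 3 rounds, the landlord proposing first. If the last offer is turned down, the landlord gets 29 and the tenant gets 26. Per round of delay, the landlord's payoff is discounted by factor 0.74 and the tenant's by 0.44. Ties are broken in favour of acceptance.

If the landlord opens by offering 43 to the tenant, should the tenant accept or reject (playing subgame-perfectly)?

Round 3 (the landlord proposes): the tenant gets 26 if talks fail, so the landlord offers 26 and keeps 154.
Round 2 (the tenant proposes): the landlord can get 154 next round, worth 0.74 × 154 = 113.96 now. The tenant offers 113.96 and keeps 180 − 113.96 = 66.04.
So by rejecting in round 1, the tenant gets 66.04 next round, worth 0.44 × 66.04 = 29.0576 now.
Offer 43 ≥ 29.0576, so the tenant accepts.

Accept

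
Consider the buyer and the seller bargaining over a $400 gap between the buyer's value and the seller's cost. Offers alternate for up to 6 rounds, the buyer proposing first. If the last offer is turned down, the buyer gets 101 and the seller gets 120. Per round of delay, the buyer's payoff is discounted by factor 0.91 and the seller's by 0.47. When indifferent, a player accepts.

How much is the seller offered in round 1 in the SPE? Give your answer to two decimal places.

49.86

By backward induction:
Round 6 (the seller proposes): the buyer gets 101 if talks fail, so the seller offers 101 and keeps 299.
Round 5 (the buyer proposes): the seller can get 299 next round, worth 0.47 × 299 = 140.53 now; the buyer offers that and keeps 259.47.
Round 4 (the seller proposes): the buyer can get 259.47 next round, worth 0.91 × 259.47 = 236.1177 now; the seller offers that and keeps 163.8823.
Round 3 (the buyer proposes): the seller can get 163.8823 next round, worth 0.47 × 163.8823 = 77.024681 now, so the buyer offers 77.024681, keeping 322.975319.
Round 2 (the seller proposes): the buyer can get 322.975319 next round, worth 0.91 × 322.975319 = 293.90754029 now; the seller offers that and keeps 106.09245971.
Round 1 (the buyer proposes): the seller can get 106.09245971 next round, worth 0.47 × 106.09245971 = 49.8634560637 now, so the buyer offers 49.8634560637, keeping 350.1365439363.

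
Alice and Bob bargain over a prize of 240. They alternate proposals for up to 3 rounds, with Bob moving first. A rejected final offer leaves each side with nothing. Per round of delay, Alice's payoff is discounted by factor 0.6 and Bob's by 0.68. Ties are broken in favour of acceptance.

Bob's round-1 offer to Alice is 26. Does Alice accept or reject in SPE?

Work out Alice's continuation value if the offer is rejected.
Round 3 (Bob proposes): rejection yields 0 for Alice; Bob offers 0 and keeps 240.
Round 2 (Alice proposes): Bob can get 240 next round, worth 0.68 × 240 = 163.2 now; Alice offers that and keeps 76.8.
So by rejecting in round 1, Alice gets 76.8 next round, worth 0.6 × 76.8 = 46.08 now.
Offer 26 < 46.08, so Alice rejects.

Reject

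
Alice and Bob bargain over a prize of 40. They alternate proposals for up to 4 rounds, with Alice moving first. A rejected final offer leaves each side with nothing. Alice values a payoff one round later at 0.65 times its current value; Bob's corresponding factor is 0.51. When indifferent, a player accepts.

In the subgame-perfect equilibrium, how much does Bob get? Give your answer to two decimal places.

13.90

By backward induction:
Round 4 (Bob proposes): Alice will accept anything ≥ 0, so Bob offers 0 and keeps 40.
Round 3 (Alice proposes): Bob can get 40 next round, worth 0.51 × 40 = 20.4 now. Alice offers 20.4 and keeps 40 − 20.4 = 19.6.
Round 2 (Bob proposes): Alice can get 19.6 next round, worth 0.65 × 19.6 = 12.74 now, so Bob offers 12.74, keeping 27.26.
Round 1 (Alice proposes): Bob can get 27.26 next round, worth 0.51 × 27.26 = 13.9026 now. Alice offers 13.9026 and keeps 40 − 13.9026 = 26.0974.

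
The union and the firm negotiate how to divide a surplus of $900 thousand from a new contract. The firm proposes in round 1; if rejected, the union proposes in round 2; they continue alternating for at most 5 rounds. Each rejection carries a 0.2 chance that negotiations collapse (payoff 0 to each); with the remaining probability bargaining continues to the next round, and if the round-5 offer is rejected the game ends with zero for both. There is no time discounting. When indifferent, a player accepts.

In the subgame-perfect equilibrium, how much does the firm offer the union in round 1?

Round 5 (the firm proposes): the union will accept anything ≥ 0, so the firm offers 0 and keeps 900.
Round 4 (the union proposes): rejecting gives the firm an expected 0.8 × 900 = 720. The union offers 720 and keeps 900 − 720 = 180.
Round 3 (the firm proposes): rejecting gives the union an expected 0.8 × 180 = 144, so the firm offers 144, keeping 756.
Round 2 (the union proposes): rejecting gives the firm an expected 0.8 × 756 = 604.8; the union offers that and keeps 295.2.
Round 1 (the firm proposes): rejecting gives the union an expected 0.8 × 295.2 = 236.16. The firm offers 236.16 and keeps 900 − 236.16 = 663.84.

236.16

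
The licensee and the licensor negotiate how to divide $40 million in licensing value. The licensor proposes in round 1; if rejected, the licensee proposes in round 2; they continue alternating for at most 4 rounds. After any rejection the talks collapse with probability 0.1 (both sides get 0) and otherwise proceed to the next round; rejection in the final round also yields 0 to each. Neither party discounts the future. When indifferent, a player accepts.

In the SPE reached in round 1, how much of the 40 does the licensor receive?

7.24

Round 4 (the licensee proposes): rejection yields 0 for the licensor; the licensee offers 0 and keeps 40.
Round 3 (the licensor proposes): rejecting gives the licensee an expected 0.9 × 40 = 36, so the licensor offers 36, keeping 4.
Round 2 (the licensee proposes): rejecting gives the licensor an expected 0.9 × 4 = 3.6; the licensee offers that and keeps 36.4.
Round 1 (the licensor proposes): rejecting gives the licensee an expected 0.9 × 36.4 = 32.76. The licensor offers 32.76 and keeps 40 − 32.76 = 7.24.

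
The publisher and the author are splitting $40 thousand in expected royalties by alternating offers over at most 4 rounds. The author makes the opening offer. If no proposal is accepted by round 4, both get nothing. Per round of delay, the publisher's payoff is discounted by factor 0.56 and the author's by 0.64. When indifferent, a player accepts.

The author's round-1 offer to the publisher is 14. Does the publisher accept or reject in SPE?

Round 4 (the publisher proposes): rejection yields 0 for the author; the publisher offers 0 and keeps 40.
Round 3 (the author proposes): the publisher can get 40 next round, worth 0.56 × 40 = 22.4 now, so the author offers 22.4, keeping 17.6.
Round 2 (the publisher proposes): the author can get 17.6 next round, worth 0.64 × 17.6 = 11.264 now. The publisher offers 11.264 and keeps 40 − 11.264 = 28.736.
So by rejecting in round 1, the publisher gets 28.736 next round, worth 0.56 × 28.736 = 16.09216 now.
Offer 14 < 16.09216, so the publisher rejects.

Reject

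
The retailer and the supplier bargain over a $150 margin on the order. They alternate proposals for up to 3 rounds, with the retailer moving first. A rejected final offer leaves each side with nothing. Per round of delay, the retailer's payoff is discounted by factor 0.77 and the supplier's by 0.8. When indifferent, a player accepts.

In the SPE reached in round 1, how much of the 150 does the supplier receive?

Round 3 (the retailer proposes): the supplier will accept anything ≥ 0, so the retailer offers 0 and keeps 150.
Round 2 (the supplier proposes): the retailer can get 150 next round, worth 0.77 × 150 = 115.5 now, so the supplier offers 115.5, keeping 34.5.
Round 1 (the retailer proposes): the supplier can get 34.5 next round, worth 0.8 × 34.5 = 27.6 now. The retailer offers 27.6 and keeps 150 − 27.6 = 122.4.

27.6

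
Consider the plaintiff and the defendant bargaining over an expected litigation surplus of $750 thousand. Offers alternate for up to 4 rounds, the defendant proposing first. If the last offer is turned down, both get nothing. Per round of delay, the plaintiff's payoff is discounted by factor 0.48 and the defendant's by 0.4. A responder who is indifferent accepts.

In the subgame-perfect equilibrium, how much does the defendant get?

Solve by backward induction from round 4.
Round 4 (the plaintiff proposes): the defendant will accept anything ≥ 0, so the plaintiff offers 0 and keeps 750.
Round 3 (the defendant proposes): the plaintiff can get 750 next round, worth 0.48 × 750 = 360 now. The defendant offers 360 and keeps 750 − 360 = 390.
Round 2 (the plaintiff proposes): the defendant can get 390 next round, worth 0.4 × 390 = 156 now, so the plaintiff offers 156, keeping 594.
Round 1 (the defendant proposes): the plaintiff can get 594 next round, worth 0.48 × 594 = 285.12 now; the defendant offers that and keeps 464.88.

464.88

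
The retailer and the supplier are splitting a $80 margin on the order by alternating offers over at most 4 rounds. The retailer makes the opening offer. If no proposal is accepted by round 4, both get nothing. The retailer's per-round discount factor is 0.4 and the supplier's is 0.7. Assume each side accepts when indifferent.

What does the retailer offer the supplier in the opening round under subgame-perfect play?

49.28

Round 4 (the supplier proposes): rejection yields 0 for the retailer; the supplier offers 0 and keeps 80.
Round 3 (the retailer proposes): the supplier can get 80 next round, worth 0.7 × 80 = 56 now, so the retailer offers 56, keeping 24.
Round 2 (the supplier proposes): the retailer can get 24 next round, worth 0.4 × 24 = 9.6 now; the supplier offers that and keeps 70.4.
Round 1 (the retailer proposes): the supplier can get 70.4 next round, worth 0.7 × 70.4 = 49.28 now; the retailer offers that and keeps 30.72.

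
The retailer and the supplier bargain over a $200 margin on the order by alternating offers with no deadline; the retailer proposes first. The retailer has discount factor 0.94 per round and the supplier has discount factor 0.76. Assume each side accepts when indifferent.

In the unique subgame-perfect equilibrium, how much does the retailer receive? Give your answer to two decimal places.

168.07

In a stationary SPE each proposer offers the other exactly their discounted continuation value.
If the retailer keeps x when proposing and the supplier keeps y when proposing, then x = 200 − 0.76y and y = 200 − 0.94x.
Solving: x = 200(1 − 0.76) / (1 − 0.94·0.76) = 48 / 0.2856 ≈ 168.0672.
The supplier gets 200 − 168.0672 ≈ 31.9328.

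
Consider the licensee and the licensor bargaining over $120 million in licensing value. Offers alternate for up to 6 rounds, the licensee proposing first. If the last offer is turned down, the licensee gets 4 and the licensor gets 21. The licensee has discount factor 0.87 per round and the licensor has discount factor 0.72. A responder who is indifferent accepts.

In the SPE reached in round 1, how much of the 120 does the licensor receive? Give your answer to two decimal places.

Round 6 (the licensor proposes): the licensee gets 4 if talks fail, so the licensor offers 4 and keeps 116.
Round 5 (the licensee proposes): the licensor can get 116 next round, worth 0.72 × 116 = 83.52 now; the licensee offers that and keeps 36.48.
Round 4 (the licensor proposes): the licensee can get 36.48 next round, worth 0.87 × 36.48 = 31.7376 now, so the licensor offers 31.7376, keeping 88.2624.
Round 3 (the licensee proposes): the licensor can get 88.2624 next round, worth 0.72 × 88.2624 = 63.548928 now, so the licensee offers 63.548928, keeping 56.451072.
Round 2 (the licensor proposes): the licensee can get 56.451072 next round, worth 0.87 × 56.451072 = 49.11243264 now; the licensor offers that and keeps 70.88756736.
Round 1 (the licensee proposes): the licensor can get 70.88756736 next round, worth 0.72 × 70.88756736 = 51.0390484992 now, so the licensee offers 51.0390484992, keeping 68.9609515008.

51.04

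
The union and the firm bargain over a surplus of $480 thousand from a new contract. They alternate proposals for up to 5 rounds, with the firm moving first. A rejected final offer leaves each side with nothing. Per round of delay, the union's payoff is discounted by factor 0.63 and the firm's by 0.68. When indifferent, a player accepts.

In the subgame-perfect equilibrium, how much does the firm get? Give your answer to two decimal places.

341.78

Round 5 (the firm proposes): rejection yields 0 for the union; the firm offers 0 and keeps 480.
Round 4 (the union proposes): the firm can get 480 next round, worth 0.68 × 480 = 326.4 now; the union offers that and keeps 153.6.
Round 3 (the firm proposes): the union can get 153.6 next round, worth 0.63 × 153.6 = 96.768 now; the firm offers that and keeps 383.232.
Round 2 (the union proposes): the firm can get 383.232 next round, worth 0.68 × 383.232 = 260.59776 now, so the union offers 260.59776, keeping 219.40224.
Round 1 (the firm proposes): the union can get 219.40224 next round, worth 0.63 × 219.40224 = 138.2234112 now. The firm offers 138.2234112 and keeps 480 − 138.2234112 = 341.7765888.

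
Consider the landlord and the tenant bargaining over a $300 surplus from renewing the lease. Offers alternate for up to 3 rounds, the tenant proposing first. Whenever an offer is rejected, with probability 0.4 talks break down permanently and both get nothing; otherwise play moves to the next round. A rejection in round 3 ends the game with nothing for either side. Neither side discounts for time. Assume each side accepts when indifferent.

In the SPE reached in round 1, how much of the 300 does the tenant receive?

By backward induction:
Round 3 (the tenant proposes): rejection yields 0 for the landlord; the tenant offers 0 and keeps 300.
Round 2 (the landlord proposes): rejecting gives the tenant an expected 0.6 × 300 = 180. The landlord offers 180 and keeps 300 − 180 = 120.
Round 1 (the tenant proposes): rejecting gives the landlord an expected 0.6 × 120 = 72; the tenant offers that and keeps 228.

228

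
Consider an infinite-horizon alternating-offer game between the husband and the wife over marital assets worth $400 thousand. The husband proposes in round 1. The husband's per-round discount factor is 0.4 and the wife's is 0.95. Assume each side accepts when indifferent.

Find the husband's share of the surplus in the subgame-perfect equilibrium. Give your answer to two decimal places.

In a stationary SPE each proposer offers the other exactly their discounted continuation value.
If the husband keeps x when proposing and the wife keeps y when proposing, then x = 400 − 0.95y and y = 400 − 0.4x.
Solving: x = 400(1 − 0.95) / (1 − 0.4·0.95) = 20 / 0.62 ≈ 32.2581.
The wife gets 400 − 32.2581 ≈ 367.7419.

32.26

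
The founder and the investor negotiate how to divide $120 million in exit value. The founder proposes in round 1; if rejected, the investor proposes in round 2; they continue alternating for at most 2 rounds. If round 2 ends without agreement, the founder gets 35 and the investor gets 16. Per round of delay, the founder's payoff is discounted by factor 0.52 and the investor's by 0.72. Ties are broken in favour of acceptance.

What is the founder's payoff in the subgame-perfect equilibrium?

58.8

Solve by backward induction from round 2.
Round 2 (the investor proposes): the founder gets 35 if talks fail, so the investor offers 35 and keeps 85.
Round 1 (the founder proposes): the investor can get 85 next round, worth 0.72 × 85 = 61.2 now; the founder offers that and keeps 58.8.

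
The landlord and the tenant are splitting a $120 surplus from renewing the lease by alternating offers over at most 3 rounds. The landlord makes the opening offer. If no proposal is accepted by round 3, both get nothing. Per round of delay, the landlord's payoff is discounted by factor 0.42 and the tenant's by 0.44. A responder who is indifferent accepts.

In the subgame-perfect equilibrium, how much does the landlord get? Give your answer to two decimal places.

Work backward from the last round.
Round 3 (the landlord proposes): rejection yields 0 for the tenant; the landlord offers 0 and keeps 120.
Round 2 (the tenant proposes): the landlord can get 120 next round, worth 0.42 × 120 = 50.4 now. The tenant offers 50.4 and keeps 120 − 50.4 = 69.6.
Round 1 (the landlord proposes): the tenant can get 69.6 next round, worth 0.44 × 69.6 = 30.624 now; the landlord offers that and keeps 89.376.

89.38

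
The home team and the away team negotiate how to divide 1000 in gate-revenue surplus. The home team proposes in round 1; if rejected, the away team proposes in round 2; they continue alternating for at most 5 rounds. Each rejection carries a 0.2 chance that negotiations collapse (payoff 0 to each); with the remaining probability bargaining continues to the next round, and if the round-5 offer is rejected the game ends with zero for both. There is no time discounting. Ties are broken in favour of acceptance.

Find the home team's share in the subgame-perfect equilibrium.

737.6

Round 5 (the home team proposes): rejection yields 0 for the away team; the home team offers 0 and keeps 1000.
Round 4 (the away team proposes): rejecting gives the home team an expected 0.8 × 1000 = 800. The away team offers 800 and keeps 1000 − 800 = 200.
Round 3 (the home team proposes): rejecting gives the away team an expected 0.8 × 200 = 160; the home team offers that and keeps 840.
Round 2 (the away team proposes): rejecting gives the home team an expected 0.8 × 840 = 672. The away team offers 672 and keeps 1000 − 672 = 328.
Round 1 (the home team proposes): rejecting gives the away team an expected 0.8 × 328 = 262.4; the home team offers that and keeps 737.6.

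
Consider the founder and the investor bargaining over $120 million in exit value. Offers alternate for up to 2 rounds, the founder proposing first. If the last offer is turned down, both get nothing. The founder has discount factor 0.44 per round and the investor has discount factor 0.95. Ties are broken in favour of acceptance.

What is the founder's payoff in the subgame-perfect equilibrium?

Solve by backward induction from round 2.
Round 2 (the investor proposes): the founder will accept anything ≥ 0, so the investor offers 0 and keeps 120.
Round 1 (the founder proposes): the investor can get 120 next round, worth 0.95 × 120 = 114 now; the founder offers that and keeps 6.

6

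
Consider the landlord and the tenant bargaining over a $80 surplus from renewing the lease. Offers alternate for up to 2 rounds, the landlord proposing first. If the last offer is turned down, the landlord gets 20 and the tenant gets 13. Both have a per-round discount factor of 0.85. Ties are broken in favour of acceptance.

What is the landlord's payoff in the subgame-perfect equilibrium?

29

Work backward from the last round.
Round 2 (the tenant proposes): the landlord gets 20 if talks fail, so the tenant offers 20 and keeps 60.
Round 1 (the landlord proposes): the tenant can get 60 next round, worth 0.85 × 60 = 51 now; the landlord offers that and keeps 29.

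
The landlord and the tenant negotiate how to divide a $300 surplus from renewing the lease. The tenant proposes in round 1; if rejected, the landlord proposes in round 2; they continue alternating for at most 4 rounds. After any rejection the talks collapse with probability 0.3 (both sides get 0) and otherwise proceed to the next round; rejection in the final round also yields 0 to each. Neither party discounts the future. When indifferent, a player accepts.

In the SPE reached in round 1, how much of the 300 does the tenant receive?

Round 4 (the landlord proposes): rejection yields 0 for the tenant; the landlord offers 0 and keeps 300.
Round 3 (the tenant proposes): rejecting gives the landlord an expected 0.7 × 300 = 210. The tenant offers 210 and keeps 300 − 210 = 90.
Round 2 (the landlord proposes): rejecting gives the tenant an expected 0.7 × 90 = 63. The landlord offers 63 and keeps 300 − 63 = 237.
Round 1 (the tenant proposes): rejecting gives the landlord an expected 0.7 × 237 = 165.9; the tenant offers that and keeps 134.1.

134.1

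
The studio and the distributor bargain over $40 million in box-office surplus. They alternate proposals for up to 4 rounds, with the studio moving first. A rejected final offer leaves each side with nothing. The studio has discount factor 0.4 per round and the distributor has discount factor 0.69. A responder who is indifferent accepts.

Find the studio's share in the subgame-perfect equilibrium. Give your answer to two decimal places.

Solve by backward induction from round 4.
Round 4 (the distributor proposes): the studio will accept anything ≥ 0, so the distributor offers 0 and keeps 40.
Round 3 (the studio proposes): the distributor can get 40 next round, worth 0.69 × 40 = 27.6 now, so the studio offers 27.6, keeping 12.4.
Round 2 (the distributor proposes): the studio can get 12.4 next round, worth 0.4 × 12.4 = 4.96 now, so the distributor offers 4.96, keeping 35.04.
Round 1 (the studio proposes): the distributor can get 35.04 next round, worth 0.69 × 35.04 = 24.1776 now. The studio offers 24.1776 and keeps 40 − 24.1776 = 15.8224.

15.82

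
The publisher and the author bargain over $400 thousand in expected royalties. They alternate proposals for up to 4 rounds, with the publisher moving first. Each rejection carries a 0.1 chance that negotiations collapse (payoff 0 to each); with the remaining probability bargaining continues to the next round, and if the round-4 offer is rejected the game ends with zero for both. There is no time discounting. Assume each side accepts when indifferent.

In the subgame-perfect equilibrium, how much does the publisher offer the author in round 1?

Round 4 (the author proposes): rejection yields 0 for the publisher; the author offers 0 and keeps 400.
Round 3 (the publisher proposes): rejecting gives the author an expected 0.9 × 400 = 360. The publisher offers 360 and keeps 400 − 360 = 40.
Round 2 (the author proposes): rejecting gives the publisher an expected 0.9 × 40 = 36, so the author offers 36, keeping 364.
Round 1 (the publisher proposes): rejecting gives the author an expected 0.9 × 364 = 327.6, so the publisher offers 327.6, keeping 72.4.

327.6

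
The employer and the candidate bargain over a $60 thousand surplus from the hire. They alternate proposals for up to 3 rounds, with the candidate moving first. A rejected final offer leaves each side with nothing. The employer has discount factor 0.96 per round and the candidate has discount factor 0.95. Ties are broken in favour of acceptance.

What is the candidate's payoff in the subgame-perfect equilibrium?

Round 3 (the candidate proposes): the employer will accept anything ≥ 0, so the candidate offers 0 and keeps 60.
Round 2 (the employer proposes): the candidate can get 60 next round, worth 0.95 × 60 = 57 now, so the employer offers 57, keeping 3.
Round 1 (the candidate proposes): the employer can get 3 next round, worth 0.96 × 3 = 2.88 now, so the candidate offers 2.88, keeping 57.12.

57.12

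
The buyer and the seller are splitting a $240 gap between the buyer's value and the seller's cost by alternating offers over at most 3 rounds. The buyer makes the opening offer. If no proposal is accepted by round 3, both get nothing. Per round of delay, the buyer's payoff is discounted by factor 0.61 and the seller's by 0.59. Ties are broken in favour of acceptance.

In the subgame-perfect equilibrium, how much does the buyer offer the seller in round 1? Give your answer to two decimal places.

55.22

Work backward from the last round.
Round 3 (the buyer proposes): rejection yields 0 for the seller; the buyer offers 0 and keeps 240.
Round 2 (the seller proposes): the buyer can get 240 next round, worth 0.61 × 240 = 146.4 now, so the seller offers 146.4, keeping 93.6.
Round 1 (the buyer proposes): the seller can get 93.6 next round, worth 0.59 × 93.6 = 55.224 now, so the buyer offers 55.224, keeping 184.776.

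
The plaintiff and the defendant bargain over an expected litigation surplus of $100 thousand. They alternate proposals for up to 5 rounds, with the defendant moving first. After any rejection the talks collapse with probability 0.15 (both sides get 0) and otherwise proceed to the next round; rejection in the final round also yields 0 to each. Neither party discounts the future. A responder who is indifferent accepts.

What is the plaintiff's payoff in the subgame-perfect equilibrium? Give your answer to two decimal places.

Round 5 (the defendant proposes): the plaintiff will accept anything ≥ 0, so the defendant offers 0 and keeps 100.
Round 4 (the plaintiff proposes): rejecting gives the defendant an expected 0.85 × 100 = 85. The plaintiff offers 85 and keeps 100 − 85 = 15.
Round 3 (the defendant proposes): rejecting gives the plaintiff an expected 0.85 × 15 = 12.75. The defendant offers 12.75 and keeps 100 − 12.75 = 87.25.
Round 2 (the plaintiff proposes): rejecting gives the defendant an expected 0.85 × 87.25 = 74.1625; the plaintiff offers that and keeps 25.8375.
Round 1 (the defendant proposes): rejecting gives the plaintiff an expected 0.85 × 25.8375 = 21.961875, so the defendant offers 21.961875, keeping 78.038125.

21.96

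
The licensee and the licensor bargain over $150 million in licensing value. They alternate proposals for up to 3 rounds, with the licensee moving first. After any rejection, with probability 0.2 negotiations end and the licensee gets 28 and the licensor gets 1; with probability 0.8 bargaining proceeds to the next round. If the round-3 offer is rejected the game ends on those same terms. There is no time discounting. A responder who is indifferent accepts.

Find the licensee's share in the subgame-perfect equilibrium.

Round 3 (the licensee proposes): the licensor gets 1 if talks fail, so the licensee offers 1 and keeps 149.
Round 2 (the licensor proposes): rejecting gives the licensee an expected 0.8 × 149 + 0.2 × 28 = 124.8; the licensor offers that and keeps 25.2.
Round 1 (the licensee proposes): rejecting gives the licensor an expected 0.8 × 25.2 + 0.2 × 1 = 20.36, so the licensee offers 20.36, keeping 129.64.

129.64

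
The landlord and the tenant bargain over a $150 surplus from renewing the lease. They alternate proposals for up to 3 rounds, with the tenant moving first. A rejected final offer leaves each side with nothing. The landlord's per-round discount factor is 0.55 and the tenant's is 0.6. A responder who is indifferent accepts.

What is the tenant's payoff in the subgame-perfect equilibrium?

By backward induction:
Round 3 (the tenant proposes): rejection yields 0 for the landlord; the tenant offers 0 and keeps 150.
Round 2 (the landlord proposes): the tenant can get 150 next round, worth 0.6 × 150 = 90 now, so the landlord offers 90, keeping 60.
Round 1 (the tenant proposes): the landlord can get 60 next round, worth 0.55 × 60 = 33 now, so the tenant offers 33, keeping 117.

117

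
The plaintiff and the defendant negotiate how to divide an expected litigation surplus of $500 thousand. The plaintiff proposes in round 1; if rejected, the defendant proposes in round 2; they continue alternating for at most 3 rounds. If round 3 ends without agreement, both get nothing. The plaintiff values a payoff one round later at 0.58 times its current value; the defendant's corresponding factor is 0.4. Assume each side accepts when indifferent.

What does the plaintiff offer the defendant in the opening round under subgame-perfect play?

By backward induction:
Round 3 (the plaintiff proposes): rejection yields 0 for the defendant; the plaintiff offers 0 and keeps 500.
Round 2 (the defendant proposes): the plaintiff can get 500 next round, worth 0.58 × 500 = 290 now; the defendant offers that and keeps 210.
Round 1 (the plaintiff proposes): the defendant can get 210 next round, worth 0.4 × 210 = 84 now, so the plaintiff offers 84, keeping 416.

84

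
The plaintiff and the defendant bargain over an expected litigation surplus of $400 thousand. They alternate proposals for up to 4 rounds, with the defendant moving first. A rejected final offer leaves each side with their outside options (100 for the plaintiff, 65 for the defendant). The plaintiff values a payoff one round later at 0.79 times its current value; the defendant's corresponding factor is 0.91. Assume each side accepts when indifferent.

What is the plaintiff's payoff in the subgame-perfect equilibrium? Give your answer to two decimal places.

218.70

Work backward from the last round.
Round 4 (the plaintiff proposes): the defendant gets 65 if talks fail, so the plaintiff offers 65 and keeps 335.
Round 3 (the defendant proposes): the plaintiff can get 335 next round, worth 0.79 × 335 = 264.65 now. The defendant offers 264.65 and keeps 400 − 264.65 = 135.35.
Round 2 (the plaintiff proposes): the defendant can get 135.35 next round, worth 0.91 × 135.35 = 123.1685 now, so the plaintiff offers 123.1685, keeping 276.8315.
Round 1 (the defendant proposes): the plaintiff can get 276.8315 next round, worth 0.79 × 276.8315 = 218.696885 now, so the defendant offers 218.696885, keeping 181.303115.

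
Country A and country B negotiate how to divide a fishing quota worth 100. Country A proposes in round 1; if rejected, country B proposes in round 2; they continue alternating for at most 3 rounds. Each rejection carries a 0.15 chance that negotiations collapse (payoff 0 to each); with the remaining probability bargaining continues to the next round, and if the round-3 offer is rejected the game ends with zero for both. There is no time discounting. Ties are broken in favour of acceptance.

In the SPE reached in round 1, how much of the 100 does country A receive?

87.25

Round 3 (country A proposes): country B will accept anything ≥ 0, so country A offers 0 and keeps 100.
Round 2 (country B proposes): rejecting gives country A an expected 0.85 × 100 = 85; country B offers that and keeps 15.
Round 1 (country A proposes): rejecting gives country B an expected 0.85 × 15 = 12.75. Country A offers 12.75 and keeps 100 − 12.75 = 87.25.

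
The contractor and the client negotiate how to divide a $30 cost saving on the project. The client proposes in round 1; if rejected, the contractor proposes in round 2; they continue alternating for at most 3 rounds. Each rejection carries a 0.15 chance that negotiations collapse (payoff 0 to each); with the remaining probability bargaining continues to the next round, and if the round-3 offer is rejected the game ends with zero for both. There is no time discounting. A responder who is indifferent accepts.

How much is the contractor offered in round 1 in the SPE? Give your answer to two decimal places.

3.83

Round 3 (the client proposes): the contractor will accept anything ≥ 0, so the client offers 0 and keeps 30.
Round 2 (the contractor proposes): rejecting gives the client an expected 0.85 × 30 = 25.5; the contractor offers that and keeps 4.5.
Round 1 (the client proposes): rejecting gives the contractor an expected 0.85 × 4.5 = 3.825. The client offers 3.825 and keeps 30 − 3.825 = 26.175.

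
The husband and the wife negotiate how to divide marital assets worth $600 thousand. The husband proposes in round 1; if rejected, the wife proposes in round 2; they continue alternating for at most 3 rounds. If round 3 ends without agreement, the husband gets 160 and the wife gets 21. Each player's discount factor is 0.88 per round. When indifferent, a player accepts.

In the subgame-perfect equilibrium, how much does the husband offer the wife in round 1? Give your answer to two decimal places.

79.62

By backward induction:
Round 3 (the husband proposes): the wife gets 21 if talks fail, so the husband offers 21 and keeps 579.
Round 2 (the wife proposes): the husband can get 579 next round, worth 0.88 × 579 = 509.52 now, so the wife offers 509.52, keeping 90.48.
Round 1 (the husband proposes): the wife can get 90.48 next round, worth 0.88 × 90.48 = 79.6224 now. The husband offers 79.6224 and keeps 600 − 79.6224 = 520.3776.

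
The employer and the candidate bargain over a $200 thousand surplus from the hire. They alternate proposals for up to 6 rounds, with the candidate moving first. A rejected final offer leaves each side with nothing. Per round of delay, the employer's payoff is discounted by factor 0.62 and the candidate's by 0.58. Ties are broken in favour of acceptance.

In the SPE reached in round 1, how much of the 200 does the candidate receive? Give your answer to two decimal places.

Round 6 (the employer proposes): rejection yields 0 for the candidate; the employer offers 0 and keeps 200.
Round 5 (the candidate proposes): the employer can get 200 next round, worth 0.62 × 200 = 124 now. The candidate offers 124 and keeps 200 − 124 = 76.
Round 4 (the employer proposes): the candidate can get 76 next round, worth 0.58 × 76 = 44.08 now, so the employer offers 44.08, keeping 155.92.
Round 3 (the candidate proposes): the employer can get 155.92 next round, worth 0.62 × 155.92 = 96.6704 now. The candidate offers 96.6704 and keeps 200 − 96.6704 = 103.3296.
Round 2 (the employer proposes): the candidate can get 103.3296 next round, worth 0.58 × 103.3296 = 59.931168 now; the employer offers that and keeps 140.068832.
Round 1 (the candidate proposes): the employer can get 140.068832 next round, worth 0.62 × 140.068832 = 86.84267584 now; the candidate offers that and keeps 113.15732416.

113.16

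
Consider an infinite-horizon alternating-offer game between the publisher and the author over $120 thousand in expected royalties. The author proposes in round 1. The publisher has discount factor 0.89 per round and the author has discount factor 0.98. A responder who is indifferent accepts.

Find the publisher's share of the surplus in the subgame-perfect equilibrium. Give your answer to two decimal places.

16.71

In a stationary SPE each proposer offers the other exactly their discounted continuation value.
If the author keeps x when proposing and the publisher keeps y when proposing, then x = 120 − 0.89y and y = 120 − 0.98x.
Solving: x = 120(1 − 0.89) / (1 − 0.98·0.89) = 13.2 / 0.1278 ≈ 103.2864.
The publisher gets 120 − 103.2864 ≈ 16.7136.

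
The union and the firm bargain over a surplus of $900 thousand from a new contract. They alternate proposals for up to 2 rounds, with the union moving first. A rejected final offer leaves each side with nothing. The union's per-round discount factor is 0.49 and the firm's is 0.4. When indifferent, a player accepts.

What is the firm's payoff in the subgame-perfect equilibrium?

360

Round 2 (the firm proposes): rejection yields 0 for the union; the firm offers 0 and keeps 900.
Round 1 (the union proposes): the firm can get 900 next round, worth 0.4 × 900 = 360 now. The union offers 360 and keeps 900 − 360 = 540.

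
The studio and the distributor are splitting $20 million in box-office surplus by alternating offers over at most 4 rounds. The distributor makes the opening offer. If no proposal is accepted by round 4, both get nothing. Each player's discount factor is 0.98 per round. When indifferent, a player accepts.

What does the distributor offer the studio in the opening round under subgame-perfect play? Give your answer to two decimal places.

19.22

Round 4 (the studio proposes): the distributor will accept anything ≥ 0, so the studio offers 0 and keeps 20.
Round 3 (the distributor proposes): the studio can get 20 next round, worth 0.98 × 20 = 19.6 now; the distributor offers that and keeps 0.4.
Round 2 (the studio proposes): the distributor can get 0.4 next round, worth 0.98 × 0.4 = 0.392 now. The studio offers 0.392 and keeps 20 − 0.392 = 19.608.
Round 1 (the distributor proposes): the studio can get 19.608 next round, worth 0.98 × 19.608 = 19.21584 now; the distributor offers that and keeps 0.78416.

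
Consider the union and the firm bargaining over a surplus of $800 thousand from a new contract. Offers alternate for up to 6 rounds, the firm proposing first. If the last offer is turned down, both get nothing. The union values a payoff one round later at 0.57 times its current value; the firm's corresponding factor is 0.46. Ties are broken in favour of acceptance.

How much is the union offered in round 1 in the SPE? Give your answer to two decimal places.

342.15

By backward induction:
Round 6 (the union proposes): rejection yields 0 for the firm; the union offers 0 and keeps 800.
Round 5 (the firm proposes): the union can get 800 next round, worth 0.57 × 800 = 456 now, so the firm offers 456, keeping 344.
Round 4 (the union proposes): the firm can get 344 next round, worth 0.46 × 344 = 158.24 now, so the union offers 158.24, keeping 641.76.
Round 3 (the firm proposes): the union can get 641.76 next round, worth 0.57 × 641.76 = 365.8032 now; the firm offers that and keeps 434.1968.
Round 2 (the union proposes): the firm can get 434.1968 next round, worth 0.46 × 434.1968 = 199.730528 now; the union offers that and keeps 600.269472.
Round 1 (the firm proposes): the union can get 600.269472 next round, worth 0.57 × 600.269472 = 342.15359904 now; the firm offers that and keeps 457.84640096.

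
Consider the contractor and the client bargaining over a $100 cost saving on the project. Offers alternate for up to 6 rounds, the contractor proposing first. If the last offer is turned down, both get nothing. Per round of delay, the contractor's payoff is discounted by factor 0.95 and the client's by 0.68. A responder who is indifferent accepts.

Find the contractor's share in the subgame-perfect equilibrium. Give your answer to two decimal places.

66.03

Round 6 (the client proposes): the contractor will accept anything ≥ 0, so the client offers 0 and keeps 100.
Round 5 (the contractor proposes): the client can get 100 next round, worth 0.68 × 100 = 68 now; the contractor offers that and keeps 32.
Round 4 (the client proposes): the contractor can get 32 next round, worth 0.95 × 32 = 30.4 now, so the client offers 30.4, keeping 69.6.
Round 3 (the contractor proposes): the client can get 69.6 next round, worth 0.68 × 69.6 = 47.328 now; the contractor offers that and keeps 52.672.
Round 2 (the client proposes): the contractor can get 52.672 next round, worth 0.95 × 52.672 = 50.0384 now, so the client offers 50.0384, keeping 49.9616.
Round 1 (the contractor proposes): the client can get 49.9616 next round, worth 0.68 × 49.9616 = 33.973888 now, so the contractor offers 33.973888, keeping 66.026112.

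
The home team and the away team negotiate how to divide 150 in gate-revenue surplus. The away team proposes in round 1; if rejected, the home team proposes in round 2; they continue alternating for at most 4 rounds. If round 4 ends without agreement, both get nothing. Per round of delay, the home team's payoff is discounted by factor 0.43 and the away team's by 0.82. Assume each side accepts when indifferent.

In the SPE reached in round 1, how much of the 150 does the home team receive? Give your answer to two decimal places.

34.35

Round 4 (the home team proposes): rejection yields 0 for the away team; the home team offers 0 and keeps 150.
Round 3 (the away team proposes): the home team can get 150 next round, worth 0.43 × 150 = 64.5 now. The away team offers 64.5 and keeps 150 − 64.5 = 85.5.
Round 2 (the home team proposes): the away team can get 85.5 next round, worth 0.82 × 85.5 = 70.11 now, so the home team offers 70.11, keeping 79.89.
Round 1 (the away team proposes): the home team can get 79.89 next round, worth 0.43 × 79.89 = 34.3527 now, so the away team offers 34.3527, keeping 115.6473.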